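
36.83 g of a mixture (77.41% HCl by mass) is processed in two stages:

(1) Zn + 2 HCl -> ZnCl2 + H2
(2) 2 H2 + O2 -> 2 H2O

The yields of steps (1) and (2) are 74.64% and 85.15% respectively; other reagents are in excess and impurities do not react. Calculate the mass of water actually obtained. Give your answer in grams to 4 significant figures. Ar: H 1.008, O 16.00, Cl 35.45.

Pure HCl = 36.83 × 0.7741 = 28.510 g.
M(HCl) = 1.008 + 35.45 = 36.458 g/mol.
M(H2O) = 2(1.008) + 16.00 = 18.016 g/mol.
n(HCl) = 28.510 / 36.458 = 0.78200 mol.
Step 1 (HCl:H2 = 2:1): theoretical n(H2) = 0.39100 mol; at 74.64% yield, n(H2) = 0.29184 mol.
Step 2 (H2:H2O = 2:2): theoretical n(H2O) = 0.29184 mol, so theoretical mass = 0.29184 × 18.016 = 5.2578 g.
At 85.15% yield, actual mass of H2O = 5.2578 × 0.8515 = 4.4770 g.

4.477 g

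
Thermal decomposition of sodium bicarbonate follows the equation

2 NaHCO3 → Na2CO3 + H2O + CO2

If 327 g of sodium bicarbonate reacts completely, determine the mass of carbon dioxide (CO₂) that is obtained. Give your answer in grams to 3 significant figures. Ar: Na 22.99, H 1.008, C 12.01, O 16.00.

M(NaHCO3) = 22.99 + 1.008 + 12.01 + 3(16.00) = 84.008 g/mol.
M(CO2) = 12.01 + 2(16.00) = 44.01 g/mol.
n(NaHCO3) = 327.0 g / 84.008 g/mol = 3.892 mol.
From the equation the NaHCO3:CO2 mole ratio is 2:1, so n(CO2) = 3.892 × 1/2 = 1.946 mol.
Mass of CO2 = 1.946 mol × 44.01 g/mol = 85.65 g.

85.7 g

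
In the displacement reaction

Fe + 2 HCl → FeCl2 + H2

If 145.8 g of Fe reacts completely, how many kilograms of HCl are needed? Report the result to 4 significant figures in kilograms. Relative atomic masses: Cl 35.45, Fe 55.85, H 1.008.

0.1904 kg

M(Fe) = 55.85 g/mol.
M(HCl) = 1.008 + 35.45 = 36.458 g/mol.
n(Fe) = 145.80 g / 55.85 g/mol = 2.6106 mol.
From the equation the Fe:HCl mole ratio is 1:2, so n(HCl) = 2.6106 × 2/1 = 5.2211 mol.
Mass of HCl = 5.2211 mol × 36.458 g/mol = 190.35 g.
Converting to kg: 190.35 g = 0.1904 kg.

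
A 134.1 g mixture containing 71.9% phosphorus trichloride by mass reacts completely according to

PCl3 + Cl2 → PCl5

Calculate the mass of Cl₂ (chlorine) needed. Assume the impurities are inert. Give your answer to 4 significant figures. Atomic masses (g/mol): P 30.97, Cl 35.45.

49.78 g

Mass of pure PCl3 = 134.1 g × 0.719 = 96.418 g.
M(PCl3) = 30.97 + 3(35.45) = 137.32 g/mol.
M(Cl2) = 2(35.45) = 70.90 g/mol.
n(PCl3) = 96.418 g / 137.32 g/mol = 0.70214 mol.
From the equation the PCl3:Cl2 mole ratio is 1:1, so n(Cl2) = 0.70214 × 1/1 = 0.70214 mol.
Mass of Cl2 = 0.70214 mol × 70.90 g/mol = 49.782 g.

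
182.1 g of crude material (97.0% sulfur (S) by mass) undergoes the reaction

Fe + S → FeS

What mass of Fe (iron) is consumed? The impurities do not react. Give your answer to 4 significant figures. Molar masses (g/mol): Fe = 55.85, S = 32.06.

307.7 g

Mass of pure S = 182.1 g × 0.970 = 176.64 g.
n(S) = 176.64 g / 32.06 g/mol = 5.5096 mol.
From the equation the S:Fe mole ratio is 1:1, so n(Fe) = 5.5096 × 1/1 = 5.5096 mol.
Mass of Fe = 5.5096 mol × 55.85 g/mol = 307.71 g.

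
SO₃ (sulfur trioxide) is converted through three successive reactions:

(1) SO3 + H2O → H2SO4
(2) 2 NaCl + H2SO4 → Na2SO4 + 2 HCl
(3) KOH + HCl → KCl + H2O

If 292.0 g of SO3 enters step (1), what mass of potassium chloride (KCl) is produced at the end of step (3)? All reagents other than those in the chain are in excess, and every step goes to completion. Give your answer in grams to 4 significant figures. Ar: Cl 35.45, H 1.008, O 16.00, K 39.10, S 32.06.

M(SO3) = 32.06 + 3(16.00) = 80.06 g/mol.
M(KCl) = 39.10 + 35.45 = 74.55 g/mol.
n(SO3) = 292.0 / 80.06 = 3.6473 mol.
Reaction (1): SO3→H2SO4 ratio 1:1 ⇒ n(H2SO4) = 3.6473 mol.
Reaction (2): H2SO4→HCl ratio 1:2 ⇒ n(HCl) = 7.2945 mol.
Reaction (3): HCl→KCl ratio 1:1 ⇒ n(KCl) = 7.2945 mol.
Mass of KCl = 7.2945 × 74.55 = 543.81 g.

543.8 g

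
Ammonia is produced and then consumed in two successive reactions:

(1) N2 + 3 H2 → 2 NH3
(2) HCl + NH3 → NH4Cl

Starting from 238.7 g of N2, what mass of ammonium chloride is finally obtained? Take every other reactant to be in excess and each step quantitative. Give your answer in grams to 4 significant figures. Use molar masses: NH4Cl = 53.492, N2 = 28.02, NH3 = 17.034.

n(N2) = 238.70 / 28.02 = 8.5189 mol.
Step 1 gives a 1:2 ratio of N2 to NH3, so n(NH3) = 17.038 mol.
In step 2 the NH3:NH4Cl ratio is 1:1, so n(NH4Cl) = 17.038 mol.
Mass of NH4Cl = 17.038 × 53.492 = 911.39 g.

911.4 g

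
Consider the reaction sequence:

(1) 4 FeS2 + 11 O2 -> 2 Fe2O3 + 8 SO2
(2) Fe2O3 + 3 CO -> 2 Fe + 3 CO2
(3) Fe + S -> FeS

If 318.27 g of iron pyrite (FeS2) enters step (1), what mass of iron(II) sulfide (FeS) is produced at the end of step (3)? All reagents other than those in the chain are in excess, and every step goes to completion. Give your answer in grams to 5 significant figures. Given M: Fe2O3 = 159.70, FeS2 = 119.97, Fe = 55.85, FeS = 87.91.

233.22 g

n(FeS2) = 318.27 / 119.97 = 2.65291 mol.
Reaction (1): FeS2→Fe2O3 ratio 4:2 ⇒ n(Fe2O3) = 1.32646 mol.
Reaction (2): Fe2O3→Fe ratio 1:2 ⇒ n(Fe) = 2.65291 mol.
Reaction (3): Fe→FeS ratio 1:1 ⇒ n(FeS) = 2.65291 mol.
Mass of FeS = 2.65291 × 87.91 = 233.218 g.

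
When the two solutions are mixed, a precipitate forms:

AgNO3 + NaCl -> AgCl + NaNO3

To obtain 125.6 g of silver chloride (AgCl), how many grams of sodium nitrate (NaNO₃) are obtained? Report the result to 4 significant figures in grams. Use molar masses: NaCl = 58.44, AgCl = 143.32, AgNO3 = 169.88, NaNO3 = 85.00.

74.49 g

n(AgCl) = 125.60 g / 143.32 g/mol = 0.87636 mol.
From the equation the AgCl:NaNO3 mole ratio is 1:1, so n(NaNO3) = 0.87636 × 1/1 = 0.87636 mol.
Mass of NaNO3 = 0.87636 mol × 85.00 g/mol = 74.491 g.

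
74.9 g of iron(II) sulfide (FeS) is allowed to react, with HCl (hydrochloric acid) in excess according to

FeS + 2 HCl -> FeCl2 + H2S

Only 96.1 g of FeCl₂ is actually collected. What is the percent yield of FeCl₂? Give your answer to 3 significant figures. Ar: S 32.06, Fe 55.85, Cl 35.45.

89.0 %

M(FeS) = 55.85 + 32.06 = 87.91 g/mol.
M(FeCl2) = 55.85 + 2(35.45) = 126.75 g/mol.
n(FeS) = 74.90 g / 87.91 g/mol = 0.8520 mol.
From the equation the FeS:FeCl2 mole ratio is 1:1, so n(FeCl2) = 0.8520 × 1/1 = 0.8520 mol.
Mass of FeCl2 = 0.8520 mol × 126.75 g/mol = 108.0 g.
This is the theoretical yield. Percent yield = 96.1 g / 108.0 g × 100% = 88.99%.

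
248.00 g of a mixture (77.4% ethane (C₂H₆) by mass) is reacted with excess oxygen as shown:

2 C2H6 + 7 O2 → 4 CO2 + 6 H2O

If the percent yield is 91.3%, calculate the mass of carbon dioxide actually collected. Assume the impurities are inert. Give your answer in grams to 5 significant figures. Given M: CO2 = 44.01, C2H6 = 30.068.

513.03 g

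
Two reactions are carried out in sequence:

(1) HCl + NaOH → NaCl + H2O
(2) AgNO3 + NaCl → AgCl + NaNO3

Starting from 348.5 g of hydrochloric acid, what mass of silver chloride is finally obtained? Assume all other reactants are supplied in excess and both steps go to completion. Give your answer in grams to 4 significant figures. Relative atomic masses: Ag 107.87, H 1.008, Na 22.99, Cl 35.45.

1370 g

M(HCl) = 1.008 + 35.45 = 36.458 g/mol.
M(AgCl) = 107.87 + 35.45 = 143.32 g/mol.
n(HCl) = 348.50 / 36.458 = 9.5589 mol.
Step 1 gives a 1:1 ratio of HCl to NaCl, so n(NaCl) = 9.5589 mol.
In step 2 the NaCl:AgCl ratio is 1:1, so n(AgCl) = 9.5589 mol.
Mass of AgCl = 9.5589 × 143.32 = 1370.0 g.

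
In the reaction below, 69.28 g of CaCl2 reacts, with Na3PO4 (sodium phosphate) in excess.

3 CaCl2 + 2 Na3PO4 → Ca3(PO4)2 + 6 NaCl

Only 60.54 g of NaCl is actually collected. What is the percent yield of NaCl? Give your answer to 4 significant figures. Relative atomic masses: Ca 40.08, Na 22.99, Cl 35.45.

82.97 %

M(CaCl2) = 40.08 + 2(35.45) = 110.98 g/mol.
M(NaCl) = 22.99 + 35.45 = 58.44 g/mol.
n(CaCl2) = 69.280 g / 110.98 g/mol = 0.62426 mol.
From the equation the CaCl2:NaCl mole ratio is 3:6, so n(NaCl) = 0.62426 × 6/3 = 1.2485 mol.
Mass of NaCl = 1.2485 mol × 58.44 g/mol = 72.963 g.
This is the theoretical yield. Percent yield = 60.54 g / 72.963 g × 100% = 82.973%.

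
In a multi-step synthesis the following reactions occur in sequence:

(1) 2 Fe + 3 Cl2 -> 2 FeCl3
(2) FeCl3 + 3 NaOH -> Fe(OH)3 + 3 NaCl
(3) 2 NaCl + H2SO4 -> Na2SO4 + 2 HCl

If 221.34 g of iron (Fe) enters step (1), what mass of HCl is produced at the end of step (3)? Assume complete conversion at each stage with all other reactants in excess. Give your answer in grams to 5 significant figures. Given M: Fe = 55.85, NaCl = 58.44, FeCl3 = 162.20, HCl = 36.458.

n(Fe) = 221.34 / 55.85 = 3.96312 mol.
Reaction (1): Fe→FeCl3 ratio 2:2 ⇒ n(FeCl3) = 3.96312 mol.
Reaction (2): FeCl3→NaCl ratio 1:3 ⇒ n(NaCl) = 11.8893 mol.
Reaction (3): NaCl→HCl ratio 2:2 ⇒ n(HCl) = 11.8893 mol.
Mass of HCl = 11.8893 × 36.458 = 433.462 g.

433.46 g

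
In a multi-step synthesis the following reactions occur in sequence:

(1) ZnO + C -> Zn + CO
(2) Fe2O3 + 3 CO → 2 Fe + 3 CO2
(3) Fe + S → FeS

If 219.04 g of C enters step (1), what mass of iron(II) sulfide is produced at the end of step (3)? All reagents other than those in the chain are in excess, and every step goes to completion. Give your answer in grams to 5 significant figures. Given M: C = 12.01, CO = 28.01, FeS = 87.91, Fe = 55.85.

1068.9 g

n(C) = 219.04 / 12.01 = 18.2381 mol.
Reaction (1): C→CO ratio 1:1 ⇒ n(CO) = 18.2381 mol.
Reaction (2): CO→Fe ratio 3:2 ⇒ n(Fe) = 12.1588 mol.
Reaction (3): Fe→FeS ratio 1:1 ⇒ n(FeS) = 12.1588 mol.
Mass of FeS = 12.1588 × 87.91 = 1068.88 g.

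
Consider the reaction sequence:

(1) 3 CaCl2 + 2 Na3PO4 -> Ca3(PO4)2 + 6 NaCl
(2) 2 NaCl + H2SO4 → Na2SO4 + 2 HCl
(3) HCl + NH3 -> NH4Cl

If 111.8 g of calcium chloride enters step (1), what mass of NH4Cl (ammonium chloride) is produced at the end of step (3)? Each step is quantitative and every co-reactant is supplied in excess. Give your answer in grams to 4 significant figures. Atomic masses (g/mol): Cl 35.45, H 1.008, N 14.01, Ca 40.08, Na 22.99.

M(CaCl2) = 40.08 + 2(35.45) = 110.98 g/mol.
M(NH4Cl) = 14.01 + 4(1.008) + 35.45 = 53.492 g/mol.
n(CaCl2) = 111.8 / 110.98 = 1.0074 mol.
Reaction (1): CaCl2→NaCl ratio 3:6 ⇒ n(NaCl) = 2.0148 mol.
Reaction (2): NaCl→HCl ratio 2:2 ⇒ n(HCl) = 2.0148 mol.
Reaction (3): HCl→NH4Cl ratio 1:1 ⇒ n(NH4Cl) = 2.0148 mol.
Mass of NH4Cl = 2.0148 × 53.492 = 107.77 g.

107.8 g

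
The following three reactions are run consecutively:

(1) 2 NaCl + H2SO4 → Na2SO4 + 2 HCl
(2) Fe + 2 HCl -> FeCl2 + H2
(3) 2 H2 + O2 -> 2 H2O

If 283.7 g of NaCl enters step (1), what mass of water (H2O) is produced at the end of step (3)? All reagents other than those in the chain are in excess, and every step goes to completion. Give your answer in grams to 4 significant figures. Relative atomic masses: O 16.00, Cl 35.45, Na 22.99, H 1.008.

M(NaCl) = 22.99 + 35.45 = 58.44 g/mol.
M(H2O) = 2(1.008) + 16.00 = 18.016 g/mol.
n(NaCl) = 283.7 / 58.44 = 4.8546 mol.
Reaction (1): NaCl→HCl ratio 2:2 ⇒ n(HCl) = 4.8546 mol.
Reaction (2): HCl→H2 ratio 2:1 ⇒ n(H2) = 2.4273 mol.
Reaction (3): H2→H2O ratio 2:2 ⇒ n(H2O) = 2.4273 mol.
Mass of H2O = 2.4273 × 18.016 = 43.730 g.

43.73 g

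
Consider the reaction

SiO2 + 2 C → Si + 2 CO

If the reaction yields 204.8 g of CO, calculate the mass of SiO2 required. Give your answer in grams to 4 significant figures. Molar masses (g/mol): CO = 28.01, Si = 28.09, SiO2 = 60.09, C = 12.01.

219.7 g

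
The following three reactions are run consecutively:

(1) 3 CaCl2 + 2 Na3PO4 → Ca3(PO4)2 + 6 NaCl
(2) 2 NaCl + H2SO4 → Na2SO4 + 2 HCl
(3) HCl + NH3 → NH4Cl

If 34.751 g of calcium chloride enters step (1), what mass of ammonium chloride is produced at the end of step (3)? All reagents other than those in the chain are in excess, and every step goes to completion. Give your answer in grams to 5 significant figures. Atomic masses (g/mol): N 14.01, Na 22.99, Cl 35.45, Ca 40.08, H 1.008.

M(CaCl2) = 40.08 + 2(35.45) = 110.98 g/mol.
M(NH4Cl) = 14.01 + 4(1.008) + 35.45 = 53.492 g/mol.
n(CaCl2) = 34.751 / 110.98 = 0.313128 mol.
Reaction (1): CaCl2→NaCl ratio 3:6 ⇒ n(NaCl) = 0.626257 mol.
Reaction (2): NaCl→HCl ratio 2:2 ⇒ n(HCl) = 0.626257 mol.
Reaction (3): HCl→NH4Cl ratio 1:1 ⇒ n(NH4Cl) = 0.626257 mol.
Mass of NH4Cl = 0.626257 × 53.492 = 33.4997 g.

33.500 g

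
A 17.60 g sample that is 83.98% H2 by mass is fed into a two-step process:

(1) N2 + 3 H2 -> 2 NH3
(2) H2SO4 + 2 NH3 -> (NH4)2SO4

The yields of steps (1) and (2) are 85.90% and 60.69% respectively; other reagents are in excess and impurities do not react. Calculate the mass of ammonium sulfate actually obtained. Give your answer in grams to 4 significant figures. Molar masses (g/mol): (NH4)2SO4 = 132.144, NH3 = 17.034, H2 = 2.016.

Pure H2 = 17.60 × 0.8398 = 14.780 g.
n(H2) = 14.780 / 2.016 = 7.3316 mol.
Step 1 (H2:NH3 = 3:2): theoretical n(NH3) = 4.8877 mol; at 85.90% yield, n(NH3) = 4.1986 mol.
Step 2 (NH3:(NH4)2SO4 = 2:1): theoretical n((NH4)2SO4) = 2.0993 mol, so theoretical mass = 2.0993 × 132.144 = 277.41 g.
At 60.69% yield, actual mass of (NH4)2SO4 = 277.41 × 0.6069 = 168.36 g.

168.4 g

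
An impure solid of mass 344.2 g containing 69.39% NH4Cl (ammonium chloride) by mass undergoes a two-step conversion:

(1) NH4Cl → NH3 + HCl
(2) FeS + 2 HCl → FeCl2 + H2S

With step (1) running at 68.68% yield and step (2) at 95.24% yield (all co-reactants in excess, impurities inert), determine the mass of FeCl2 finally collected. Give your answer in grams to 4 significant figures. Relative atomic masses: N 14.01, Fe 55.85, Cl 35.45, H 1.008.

Pure NH4Cl = 344.2 × 0.6939 = 238.84 g.
M(NH4Cl) = 14.01 + 4(1.008) + 35.45 = 53.492 g/mol.
M(FeCl2) = 55.85 + 2(35.45) = 126.75 g/mol.
n(NH4Cl) = 238.84 / 53.492 = 4.4650 mol.
Step 1 (NH4Cl:HCl = 1:1): theoretical n(HCl) = 4.4650 mol; at 68.68% yield, n(HCl) = 3.0665 mol.
Step 2 (HCl:FeCl2 = 2:1): theoretical n(FeCl2) = 1.5333 mol, so theoretical mass = 1.5333 × 126.75 = 194.34 g.
At 95.24% yield, actual mass of FeCl2 = 194.34 × 0.9524 = 185.09 g.

185.1 g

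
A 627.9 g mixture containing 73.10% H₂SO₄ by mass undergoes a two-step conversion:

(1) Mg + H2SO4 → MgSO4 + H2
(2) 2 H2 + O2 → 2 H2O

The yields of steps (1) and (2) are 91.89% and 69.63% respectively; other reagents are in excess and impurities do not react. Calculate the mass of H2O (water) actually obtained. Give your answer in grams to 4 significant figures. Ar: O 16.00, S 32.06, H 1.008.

Pure H2SO4 = 627.9 × 0.7310 = 458.99 g.
M(H2SO4) = 2(1.008) + 32.06 + 4(16.00) = 98.076 g/mol.
M(H2O) = 2(1.008) + 16.00 = 18.016 g/mol.
n(H2SO4) = 458.99 / 98.076 = 4.6800 mol.
Step 1 (H2SO4:H2 = 1:1): theoretical n(H2) = 4.6800 mol; at 91.89% yield, n(H2) = 4.3004 mol.
Step 2 (H2:H2O = 2:2): theoretical n(H2O) = 4.3004 mol, so theoretical mass = 4.3004 × 18.016 = 77.477 g.
At 69.63% yield, actual mass of H2O = 77.477 × 0.6963 = 53.947 g.

53.95 g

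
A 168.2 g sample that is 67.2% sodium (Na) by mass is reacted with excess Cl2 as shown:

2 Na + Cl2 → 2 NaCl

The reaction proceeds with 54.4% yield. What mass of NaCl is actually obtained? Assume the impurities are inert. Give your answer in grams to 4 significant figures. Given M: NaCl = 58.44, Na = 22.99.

Pure Na available = 168.2 g × 0.672 = 113.03 g.
n(Na) = 113.03 g / 22.99 g/mol = 4.9165 mol.
From the equation the Na:NaCl mole ratio is 2:2, so n(NaCl) = 4.9165 × 2/2 = 4.9165 mol.
Mass of NaCl = 4.9165 mol × 58.44 g/mol = 287.32 g.
Actual mass collected = 287.32 g × 0.544 = 156.30 g.

156.3 g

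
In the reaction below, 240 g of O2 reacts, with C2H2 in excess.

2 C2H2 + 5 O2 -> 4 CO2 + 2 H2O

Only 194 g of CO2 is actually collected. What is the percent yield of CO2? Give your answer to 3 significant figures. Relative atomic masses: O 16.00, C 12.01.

M(O2) = 2(16.00) = 32.00 g/mol.
M(CO2) = 12.01 + 2(16.00) = 44.01 g/mol.
n(O2) = 240.0 g / 32.00 g/mol = 7.500 mol.
From the equation the O2:CO2 mole ratio is 5:4, so n(CO2) = 7.500 × 4/5 = 6.000 mol.
Mass of CO2 = 6.000 mol × 44.01 g/mol = 264.1 g.
This is the theoretical yield. Percent yield = 194 g / 264.1 g × 100% = 73.47%.

73.5 %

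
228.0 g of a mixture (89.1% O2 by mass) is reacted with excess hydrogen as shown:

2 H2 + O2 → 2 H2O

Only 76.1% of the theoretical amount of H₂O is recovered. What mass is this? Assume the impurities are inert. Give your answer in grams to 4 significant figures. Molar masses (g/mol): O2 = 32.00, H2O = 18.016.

Pure O2 available = 228.0 g × 0.891 = 203.15 g.
n(O2) = 203.15 g / 32.00 g/mol = 6.3484 mol.
From the equation the O2:H2O mole ratio is 1:2, so n(H2O) = 6.3484 × 2/1 = 12.697 mol.
Mass of H2O = 12.697 mol × 18.016 g/mol = 228.74 g.
Actual mass collected = 228.74 g × 0.761 = 174.07 g.

174.1 g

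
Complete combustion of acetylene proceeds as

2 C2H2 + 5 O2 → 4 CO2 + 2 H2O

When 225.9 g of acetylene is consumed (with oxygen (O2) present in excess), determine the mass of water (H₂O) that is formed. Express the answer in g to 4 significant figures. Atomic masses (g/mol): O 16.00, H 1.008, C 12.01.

156.3 g

M(C2H2) = 2(12.01) + 2(1.008) = 26.036 g/mol.
M(H2O) = 2(1.008) + 16.00 = 18.016 g/mol.
n(C2H2) = 225.90 g / 26.036 g/mol = 8.6764 mol.
From the equation the C2H2:H2O mole ratio is 2:2, so n(H2O) = 8.6764 × 2/2 = 8.6764 mol.
Mass of H2O = 8.6764 mol × 18.016 g/mol = 156.31 g.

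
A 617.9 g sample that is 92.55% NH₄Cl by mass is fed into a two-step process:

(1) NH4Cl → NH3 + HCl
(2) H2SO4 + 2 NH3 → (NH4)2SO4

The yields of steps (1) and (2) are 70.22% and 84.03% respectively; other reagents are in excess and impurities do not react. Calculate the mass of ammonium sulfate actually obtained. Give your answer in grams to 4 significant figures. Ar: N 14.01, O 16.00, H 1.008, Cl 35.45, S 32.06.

416.8 g

Pure NH4Cl = 617.9 × 0.9255 = 571.87 g.
M(NH4Cl) = 14.01 + 4(1.008) + 35.45 = 53.492 g/mol.
M((NH4)2SO4) = 2(14.01) + 8(1.008) + 32.06 + 4(16.00) = 132.144 g/mol.
n(NH4Cl) = 571.87 / 53.492 = 10.691 mol.
Step 1 (NH4Cl:NH3 = 1:1): theoretical n(NH3) = 10.691 mol; at 70.22% yield, n(NH3) = 7.5070 mol.
Step 2 (NH3:(NH4)2SO4 = 2:1): theoretical n((NH4)2SO4) = 3.7535 mol, so theoretical mass = 3.7535 × 132.144 = 496.00 g.
At 84.03% yield, actual mass of (NH4)2SO4 = 496.00 × 0.8403 = 416.79 g.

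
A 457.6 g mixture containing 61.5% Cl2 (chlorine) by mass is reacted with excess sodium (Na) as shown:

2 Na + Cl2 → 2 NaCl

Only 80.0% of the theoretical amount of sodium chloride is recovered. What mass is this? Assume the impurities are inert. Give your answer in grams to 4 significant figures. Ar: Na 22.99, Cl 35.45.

Pure Cl2 available = 457.6 g × 0.615 = 281.42 g.
M(Cl2) = 2(35.45) = 70.90 g/mol.
M(NaCl) = 22.99 + 35.45 = 58.44 g/mol.
n(Cl2) = 281.42 g / 70.90 g/mol = 3.9693 mol.
From the equation the Cl2:NaCl mole ratio is 1:2, so n(NaCl) = 3.9693 × 2/1 = 7.9386 mol.
Mass of NaCl = 7.9386 mol × 58.44 g/mol = 463.93 g.
Actual mass collected = 463.93 g × 0.800 = 371.15 g.

371.1 g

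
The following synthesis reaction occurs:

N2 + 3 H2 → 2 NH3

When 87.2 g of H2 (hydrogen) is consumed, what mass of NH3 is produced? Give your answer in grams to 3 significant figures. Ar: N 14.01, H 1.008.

491 g

M(H2) = 2(1.008) = 2.016 g/mol.
M(NH3) = 14.01 + 3(1.008) = 17.034 g/mol.
n(H2) = 87.20 g / 2.016 g/mol = 43.25 mol.
From the equation the H2:NH3 mole ratio is 3:2, so n(NH3) = 43.25 × 2/3 = 28.84 mol.
Mass of NH3 = 28.84 mol × 17.034 g/mol = 491.2 g.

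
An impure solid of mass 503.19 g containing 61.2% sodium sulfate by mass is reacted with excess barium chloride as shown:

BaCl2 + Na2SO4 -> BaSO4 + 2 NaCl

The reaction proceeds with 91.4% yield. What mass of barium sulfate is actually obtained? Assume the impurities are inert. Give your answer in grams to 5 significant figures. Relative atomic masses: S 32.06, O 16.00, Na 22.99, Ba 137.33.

Pure Na2SO4 available = 503.19 g × 0.612 = 307.952 g.
M(Na2SO4) = 2(22.99) + 32.06 + 4(16.00) = 142.04 g/mol.
M(BaSO4) = 137.33 + 32.06 + 4(16.00) = 233.39 g/mol.
n(Na2SO4) = 307.952 g / 142.04 g/mol = 2.16807 mol.
From the equation the Na2SO4:BaSO4 mole ratio is 1:1, so n(BaSO4) = 2.16807 × 1/1 = 2.16807 mol.
Mass of BaSO4 = 2.16807 mol × 233.39 g/mol = 506.005 g.
Actual mass collected = 506.005 g × 0.914 = 462.489 g.

462.49 g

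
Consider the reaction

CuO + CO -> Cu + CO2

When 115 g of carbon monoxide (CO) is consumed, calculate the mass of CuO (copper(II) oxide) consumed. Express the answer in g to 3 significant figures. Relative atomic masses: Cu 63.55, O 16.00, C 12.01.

M(CO) = 12.01 + 16.00 = 28.01 g/mol.
M(CuO) = 63.55 + 16.00 = 79.55 g/mol.
n(CO) = 115.0 g / 28.01 g/mol = 4.106 mol.
From the equation the CO:CuO mole ratio is 1:1, so n(CuO) = 4.106 × 1/1 = 4.106 mol.
Mass of CuO = 4.106 mol × 79.55 g/mol = 326.6 g.

327 g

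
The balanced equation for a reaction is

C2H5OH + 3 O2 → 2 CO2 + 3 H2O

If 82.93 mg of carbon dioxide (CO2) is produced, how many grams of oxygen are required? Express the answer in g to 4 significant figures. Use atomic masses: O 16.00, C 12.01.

0.09045 g

M(CO2) = 12.01 + 2(16.00) = 44.01 g/mol.
M(O2) = 2(16.00) = 32.00 g/mol.
Convert: 82.93 mg = 0.082930 g.
n(CO2) = 0.082930 g / 44.01 g/mol = 0.0018843 mol.
From the equation the CO2:O2 mole ratio is 2:3, so n(O2) = 0.0018843 × 3/2 = 0.0028265 mol.
Mass of O2 = 0.0028265 mol × 32.00 g/mol = 0.090449 g.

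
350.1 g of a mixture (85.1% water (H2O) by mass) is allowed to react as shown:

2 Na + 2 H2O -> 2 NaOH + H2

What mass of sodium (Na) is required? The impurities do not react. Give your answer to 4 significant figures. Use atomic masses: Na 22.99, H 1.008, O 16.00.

380.2 g

Mass of pure H2O = 350.1 g × 0.851 = 297.94 g.
M(H2O) = 2(1.008) + 16.00 = 18.016 g/mol.
M(Na) = 22.99 g/mol.
n(H2O) = 297.94 g / 18.016 g/mol = 16.537 mol.
From the equation the H2O:Na mole ratio is 2:2, so n(Na) = 16.537 × 2/2 = 16.537 mol.
Mass of Na = 16.537 mol × 22.99 g/mol = 380.19 g.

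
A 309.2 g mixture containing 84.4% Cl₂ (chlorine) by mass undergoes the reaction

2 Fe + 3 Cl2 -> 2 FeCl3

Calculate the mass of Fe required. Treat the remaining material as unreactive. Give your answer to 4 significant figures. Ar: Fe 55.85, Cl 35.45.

Mass of pure Cl2 = 309.2 g × 0.844 = 260.96 g.
M(Cl2) = 2(35.45) = 70.90 g/mol.
M(Fe) = 55.85 g/mol.
n(Cl2) = 260.96 g / 70.90 g/mol = 3.6807 mol.
From the equation the Cl2:Fe mole ratio is 3:2, so n(Fe) = 3.6807 × 2/3 = 2.4538 mol.
Mass of Fe = 2.4538 mol × 55.85 g/mol = 137.05 g.

137.0 g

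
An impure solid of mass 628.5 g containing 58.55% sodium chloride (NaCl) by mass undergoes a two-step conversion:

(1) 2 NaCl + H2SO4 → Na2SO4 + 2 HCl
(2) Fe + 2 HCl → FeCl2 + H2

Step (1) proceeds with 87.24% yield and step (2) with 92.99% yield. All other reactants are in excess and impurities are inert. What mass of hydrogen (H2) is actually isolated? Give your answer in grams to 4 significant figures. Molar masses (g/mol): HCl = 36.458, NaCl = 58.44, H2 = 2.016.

5.149 g

Pure NaCl = 628.5 × 0.5855 = 367.99 g.
n(NaCl) = 367.99 / 58.44 = 6.2968 mol.
Step 1 (NaCl:HCl = 2:2): theoretical n(HCl) = 6.2968 mol; at 87.24% yield, n(HCl) = 5.4934 mol.
Step 2 (HCl:H2 = 2:1): theoretical n(H2) = 2.7467 mol, so theoretical mass = 2.7467 × 2.016 = 5.5373 g.
At 92.99% yield, actual mass of H2 = 5.5373 × 0.9299 = 5.1491 g.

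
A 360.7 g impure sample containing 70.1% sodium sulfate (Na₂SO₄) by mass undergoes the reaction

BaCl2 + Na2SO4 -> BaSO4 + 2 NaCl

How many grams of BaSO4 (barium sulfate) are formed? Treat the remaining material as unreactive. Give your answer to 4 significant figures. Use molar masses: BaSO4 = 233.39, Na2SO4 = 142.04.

Mass of pure Na2SO4 = 360.7 g × 0.701 = 252.85 g.
n(Na2SO4) = 252.85 g / 142.04 g/mol = 1.7801 mol.
From the equation the Na2SO4:BaSO4 mole ratio is 1:1, so n(BaSO4) = 1.7801 × 1/1 = 1.7801 mol.
Mass of BaSO4 = 1.7801 mol × 233.39 g/mol = 415.47 g.

415.5 g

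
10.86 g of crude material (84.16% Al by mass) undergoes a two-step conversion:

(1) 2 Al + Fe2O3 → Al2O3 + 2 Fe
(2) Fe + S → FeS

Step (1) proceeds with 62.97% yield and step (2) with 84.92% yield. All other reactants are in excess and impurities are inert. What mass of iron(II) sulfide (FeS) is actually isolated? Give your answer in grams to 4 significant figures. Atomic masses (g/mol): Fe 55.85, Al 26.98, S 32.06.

Pure Al = 10.86 × 0.8416 = 9.1398 g.
M(Al) = 26.98 g/mol.
M(FeS) = 55.85 + 32.06 = 87.91 g/mol.
n(Al) = 9.1398 / 26.98 = 0.33876 mol.
Step 1 (Al:Fe = 2:2): theoretical n(Fe) = 0.33876 mol; at 62.97% yield, n(Fe) = 0.21332 mol.
Step 2 (Fe:FeS = 1:1): theoretical n(FeS) = 0.21332 mol, so theoretical mass = 0.21332 × 87.91 = 18.753 g.
At 84.92% yield, actual mass of FeS = 18.753 × 0.8492 = 15.925 g.

15.92 g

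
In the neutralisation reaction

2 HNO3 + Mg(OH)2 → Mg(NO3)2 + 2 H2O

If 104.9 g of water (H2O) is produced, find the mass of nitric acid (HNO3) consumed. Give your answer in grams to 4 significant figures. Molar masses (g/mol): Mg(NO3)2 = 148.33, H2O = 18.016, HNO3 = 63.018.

n(H2O) = 104.90 g / 18.016 g/mol = 5.8226 mol.
From the equation the H2O:HNO3 mole ratio is 2:2, so n(HNO3) = 5.8226 × 2/2 = 5.8226 mol.
Mass of HNO3 = 5.8226 mol × 63.018 g/mol = 366.93 g.

366.9 g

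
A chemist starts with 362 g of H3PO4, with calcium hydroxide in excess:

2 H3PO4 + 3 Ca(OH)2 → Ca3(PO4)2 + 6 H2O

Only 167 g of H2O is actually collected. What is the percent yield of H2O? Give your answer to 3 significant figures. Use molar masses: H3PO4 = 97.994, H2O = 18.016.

83.6 %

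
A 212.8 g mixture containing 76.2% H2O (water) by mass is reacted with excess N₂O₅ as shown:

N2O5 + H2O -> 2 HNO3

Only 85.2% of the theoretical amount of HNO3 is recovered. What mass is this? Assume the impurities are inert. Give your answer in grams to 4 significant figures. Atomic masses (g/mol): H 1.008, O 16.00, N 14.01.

966.5 g

Pure H2O available = 212.8 g × 0.762 = 162.15 g.
M(H2O) = 2(1.008) + 16.00 = 18.016 g/mol.
M(HNO3) = 1.008 + 14.01 + 3(16.00) = 63.018 g/mol.
n(H2O) = 162.15 g / 18.016 g/mol = 9.0005 mol.
From the equation the H2O:HNO3 mole ratio is 1:2, so n(HNO3) = 9.0005 × 2/1 = 18.001 mol.
Mass of HNO3 = 18.001 mol × 63.018 g/mol = 1134.4 g.
Actual mass collected = 1134.4 g × 0.852 = 966.50 g.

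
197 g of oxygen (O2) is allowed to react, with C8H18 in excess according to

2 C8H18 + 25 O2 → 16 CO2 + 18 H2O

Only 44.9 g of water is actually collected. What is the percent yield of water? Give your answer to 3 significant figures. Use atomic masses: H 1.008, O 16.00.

M(O2) = 2(16.00) = 32.00 g/mol.
M(H2O) = 2(1.008) + 16.00 = 18.016 g/mol.
n(O2) = 197.0 g / 32.00 g/mol = 6.156 mol.
From the equation the O2:H2O mole ratio is 25:18, so n(H2O) = 6.156 × 18/25 = 4.433 mol.
Mass of H2O = 4.433 mol × 18.016 g/mol = 79.86 g.
This is the theoretical yield. Percent yield = 44.9 g / 79.86 g × 100% = 56.23%.

56.2 %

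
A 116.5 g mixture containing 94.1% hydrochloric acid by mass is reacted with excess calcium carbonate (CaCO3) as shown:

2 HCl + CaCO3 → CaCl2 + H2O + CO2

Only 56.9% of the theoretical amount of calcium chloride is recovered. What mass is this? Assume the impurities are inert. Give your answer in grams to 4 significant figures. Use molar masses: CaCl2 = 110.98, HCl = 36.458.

Pure HCl available = 116.5 g × 0.941 = 109.63 g.
n(HCl) = 109.63 g / 36.458 g/mol = 3.0069 mol.
From the equation the HCl:CaCl2 mole ratio is 2:1, so n(CaCl2) = 3.0069 × 1/2 = 1.5035 mol.
Mass of CaCl2 = 1.5035 mol × 110.98 g/mol = 166.85 g.
Actual mass collected = 166.85 g × 0.569 = 94.940 g.

94.94 g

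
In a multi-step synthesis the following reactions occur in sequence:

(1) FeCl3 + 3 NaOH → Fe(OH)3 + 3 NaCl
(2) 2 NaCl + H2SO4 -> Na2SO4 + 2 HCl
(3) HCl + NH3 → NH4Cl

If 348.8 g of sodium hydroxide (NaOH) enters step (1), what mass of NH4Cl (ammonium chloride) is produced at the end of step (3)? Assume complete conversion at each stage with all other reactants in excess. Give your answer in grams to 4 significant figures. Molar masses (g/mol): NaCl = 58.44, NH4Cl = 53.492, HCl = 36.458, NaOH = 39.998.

466.5 g

n(NaOH) = 348.8 / 39.998 = 8.7204 mol.
Reaction (1): NaOH→NaCl ratio 3:3 ⇒ n(NaCl) = 8.7204 mol.
Reaction (2): NaCl→HCl ratio 2:2 ⇒ n(HCl) = 8.7204 mol.
Reaction (3): HCl→NH4Cl ratio 1:1 ⇒ n(NH4Cl) = 8.7204 mol.
Mass of NH4Cl = 8.7204 × 53.492 = 466.47 g.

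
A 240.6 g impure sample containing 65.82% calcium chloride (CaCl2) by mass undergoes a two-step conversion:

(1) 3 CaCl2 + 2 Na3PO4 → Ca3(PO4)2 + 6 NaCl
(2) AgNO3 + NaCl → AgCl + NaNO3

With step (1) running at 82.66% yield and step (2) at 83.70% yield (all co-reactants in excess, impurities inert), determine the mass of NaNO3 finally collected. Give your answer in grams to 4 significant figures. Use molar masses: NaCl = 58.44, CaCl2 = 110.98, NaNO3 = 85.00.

167.8 g

Pure CaCl2 = 240.6 × 0.6582 = 158.36 g.
n(CaCl2) = 158.36 / 110.98 = 1.4270 mol.
Step 1 (CaCl2:NaCl = 3:6): theoretical n(NaCl) = 2.8539 mol; at 82.66% yield, n(NaCl) = 2.3590 mol.
Step 2 (NaCl:NaNO3 = 1:1): theoretical n(NaNO3) = 2.3590 mol, so theoretical mass = 2.3590 × 85.00 = 200.52 g.
At 83.70% yield, actual mass of NaNO3 = 200.52 × 0.8370 = 167.83 g.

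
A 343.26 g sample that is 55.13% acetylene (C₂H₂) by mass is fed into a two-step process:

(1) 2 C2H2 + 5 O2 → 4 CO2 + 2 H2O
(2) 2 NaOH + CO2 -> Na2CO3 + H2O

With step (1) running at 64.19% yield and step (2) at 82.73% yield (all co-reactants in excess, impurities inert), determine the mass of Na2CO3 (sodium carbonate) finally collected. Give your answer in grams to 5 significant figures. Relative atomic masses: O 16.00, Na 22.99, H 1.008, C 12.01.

818.21 g

Pure C2H2 = 343.26 × 0.5513 = 189.239 g.
M(C2H2) = 2(12.01) + 2(1.008) = 26.036 g/mol.
M(Na2CO3) = 2(22.99) + 12.01 + 3(16.00) = 105.99 g/mol.
n(C2H2) = 189.239 / 26.036 = 7.26837 mol.
Step 1 (C2H2:CO2 = 2:4): theoretical n(CO2) = 14.5367 mol; at 64.19% yield, n(CO2) = 9.33113 mol.
Step 2 (CO2:Na2CO3 = 1:1): theoretical n(Na2CO3) = 9.33113 mol, so theoretical mass = 9.33113 × 105.99 = 989.007 g.
At 82.73% yield, actual mass of Na2CO3 = 989.007 × 0.8273 = 818.205 g.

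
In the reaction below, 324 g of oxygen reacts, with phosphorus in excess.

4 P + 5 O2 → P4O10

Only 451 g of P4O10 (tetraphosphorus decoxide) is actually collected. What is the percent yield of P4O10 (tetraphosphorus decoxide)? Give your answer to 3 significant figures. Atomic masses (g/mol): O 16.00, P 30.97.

M(O2) = 2(16.00) = 32.00 g/mol.
M(P4O10) = 4(30.97) + 10(16.00) = 283.88 g/mol.
n(O2) = 324.0 g / 32.00 g/mol = 10.12 mol.
From the equation the O2:P4O10 mole ratio is 5:1, so n(P4O10) = 10.12 × 1/5 = 2.025 mol.
Mass of P4O10 = 2.025 mol × 283.88 g/mol = 574.9 g.
This is the theoretical yield. Percent yield = 451 g / 574.9 g × 100% = 78.45%.

78.5 %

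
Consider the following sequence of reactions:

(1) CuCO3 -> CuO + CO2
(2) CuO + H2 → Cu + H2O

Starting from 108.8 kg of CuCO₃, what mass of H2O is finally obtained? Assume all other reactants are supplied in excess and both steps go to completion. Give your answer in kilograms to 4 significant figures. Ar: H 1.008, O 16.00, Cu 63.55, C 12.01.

M(CuCO3) = 63.55 + 12.01 + 3(16.00) = 123.56 g/mol.
M(H2O) = 2(1.008) + 16.00 = 18.016 g/mol.
108.8 kg = 108800 g.
n(CuCO3) = 108800 / 123.56 = 880.54 mol.
Step 1 gives a 1:1 ratio of CuCO3 to CuO, so n(CuO) = 880.54 mol.
In step 2 the CuO:H2O ratio is 1:1, so n(H2O) = 880.54 mol.
Mass of H2O = 880.54 × 18.016 = 15864 g = 15.86 kg.

15.86 kg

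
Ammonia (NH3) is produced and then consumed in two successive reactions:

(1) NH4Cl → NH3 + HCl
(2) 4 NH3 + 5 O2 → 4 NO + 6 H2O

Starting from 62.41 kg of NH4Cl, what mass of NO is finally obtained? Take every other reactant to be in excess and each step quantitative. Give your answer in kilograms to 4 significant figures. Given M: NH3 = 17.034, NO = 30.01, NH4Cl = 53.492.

62.41 kg = 62410 g.
n(NH4Cl) = 62410 / 53.492 = 1166.7 mol.
Step 1 gives a 1:1 ratio of NH4Cl to NH3, so n(NH3) = 1166.7 mol.
In step 2 the NH3:NO ratio is 4:4, so n(NO) = 1166.7 mol.
Mass of NO = 1166.7 × 30.01 = 35013 g = 35.01 kg.

35.01 kg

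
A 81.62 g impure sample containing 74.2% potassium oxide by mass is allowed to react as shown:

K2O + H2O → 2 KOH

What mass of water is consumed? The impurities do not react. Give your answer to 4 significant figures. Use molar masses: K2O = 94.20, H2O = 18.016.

Mass of pure K2O = 81.62 g × 0.742 = 60.562 g.
n(K2O) = 60.562 g / 94.20 g/mol = 0.64291 mol.
From the equation the K2O:H2O mole ratio is 1:1, so n(H2O) = 0.64291 × 1/1 = 0.64291 mol.
Mass of H2O = 0.64291 mol × 18.016 g/mol = 11.583 g.

11.58 g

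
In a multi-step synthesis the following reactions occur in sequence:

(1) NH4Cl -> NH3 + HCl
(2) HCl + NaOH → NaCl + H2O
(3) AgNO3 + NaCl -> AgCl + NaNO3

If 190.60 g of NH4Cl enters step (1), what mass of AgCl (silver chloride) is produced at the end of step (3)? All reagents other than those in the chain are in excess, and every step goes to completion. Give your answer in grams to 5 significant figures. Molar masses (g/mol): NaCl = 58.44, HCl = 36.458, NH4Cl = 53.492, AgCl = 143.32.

510.67 g

n(NH4Cl) = 190.60 / 53.492 = 3.56315 mol.
Reaction (1): NH4Cl→HCl ratio 1:1 ⇒ n(HCl) = 3.56315 mol.
Reaction (2): HCl→NaCl ratio 1:1 ⇒ n(NaCl) = 3.56315 mol.
Reaction (3): NaCl→AgCl ratio 1:1 ⇒ n(AgCl) = 3.56315 mol.
Mass of AgCl = 3.56315 × 143.32 = 510.671 g.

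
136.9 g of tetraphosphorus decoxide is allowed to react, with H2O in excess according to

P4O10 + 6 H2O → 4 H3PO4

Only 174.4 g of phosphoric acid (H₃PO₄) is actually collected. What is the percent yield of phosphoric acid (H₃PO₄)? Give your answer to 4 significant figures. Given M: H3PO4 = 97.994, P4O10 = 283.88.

n(P4O10) = 136.90 g / 283.88 g/mol = 0.48225 mol.
From the equation the P4O10:H3PO4 mole ratio is 1:4, so n(H3PO4) = 0.48225 × 4/1 = 1.9290 mol.
Mass of H3PO4 = 1.9290 mol × 97.994 g/mol = 189.03 g.
This is the theoretical yield. Percent yield = 174.4 g / 189.03 g × 100% = 92.261%.

92.26 %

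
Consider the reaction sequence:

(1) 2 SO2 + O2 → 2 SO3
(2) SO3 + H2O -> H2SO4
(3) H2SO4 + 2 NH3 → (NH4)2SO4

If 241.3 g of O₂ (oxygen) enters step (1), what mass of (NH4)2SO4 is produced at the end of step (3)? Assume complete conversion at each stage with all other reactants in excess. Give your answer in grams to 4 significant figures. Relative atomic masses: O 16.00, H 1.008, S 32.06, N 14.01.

M(O2) = 2(16.00) = 32.00 g/mol.
M((NH4)2SO4) = 2(14.01) + 8(1.008) + 32.06 + 4(16.00) = 132.144 g/mol.
n(O2) = 241.3 / 32.00 = 7.5406 mol.
Reaction (1): O2→SO3 ratio 1:2 ⇒ n(SO3) = 15.081 mol.
Reaction (2): SO3→H2SO4 ratio 1:1 ⇒ n(H2SO4) = 15.081 mol.
Reaction (3): H2SO4→(NH4)2SO4 ratio 1:1 ⇒ n((NH4)2SO4) = 15.081 mol.
Mass of (NH4)2SO4 = 15.081 × 132.144 = 1992.9 g.

1993 g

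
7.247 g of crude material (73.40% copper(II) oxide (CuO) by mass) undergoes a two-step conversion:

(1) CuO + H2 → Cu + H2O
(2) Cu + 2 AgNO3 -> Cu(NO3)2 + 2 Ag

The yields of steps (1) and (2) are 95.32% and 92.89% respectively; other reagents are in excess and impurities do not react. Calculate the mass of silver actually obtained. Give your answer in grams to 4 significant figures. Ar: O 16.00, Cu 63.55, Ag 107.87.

12.77 g

Pure CuO = 7.247 × 0.7340 = 5.3193 g.
M(CuO) = 63.55 + 16.00 = 79.55 g/mol.
M(Ag) = 107.87 g/mol.
n(CuO) = 5.3193 / 79.55 = 0.066867 mol.
Step 1 (CuO:Cu = 1:1): theoretical n(Cu) = 0.066867 mol; at 95.32% yield, n(Cu) = 0.063738 mol.
Step 2 (Cu:Ag = 1:2): theoretical n(Ag) = 0.12748 mol, so theoretical mass = 0.12748 × 107.87 = 13.751 g.
At 92.89% yield, actual mass of Ag = 13.751 × 0.9289 = 12.773 g.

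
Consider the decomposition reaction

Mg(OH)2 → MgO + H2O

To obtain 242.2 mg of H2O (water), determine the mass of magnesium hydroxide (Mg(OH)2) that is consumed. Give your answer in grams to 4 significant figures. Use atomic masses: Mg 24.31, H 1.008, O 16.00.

M(H2O) = 2(1.008) + 16.00 = 18.016 g/mol.
M(Mg(OH)2) = 24.31 + 2(16.00) + 2(1.008) = 58.326 g/mol.
Convert: 242.2 mg = 0.24220 g.
n(H2O) = 0.24220 g / 18.016 g/mol = 0.013444 mol.
From the equation the H2O:Mg(OH)2 mole ratio is 1:1, so n(Mg(OH)2) = 0.013444 × 1/1 = 0.013444 mol.
Mass of Mg(OH)2 = 0.013444 mol × 58.326 g/mol = 0.78411 g.

0.7841 g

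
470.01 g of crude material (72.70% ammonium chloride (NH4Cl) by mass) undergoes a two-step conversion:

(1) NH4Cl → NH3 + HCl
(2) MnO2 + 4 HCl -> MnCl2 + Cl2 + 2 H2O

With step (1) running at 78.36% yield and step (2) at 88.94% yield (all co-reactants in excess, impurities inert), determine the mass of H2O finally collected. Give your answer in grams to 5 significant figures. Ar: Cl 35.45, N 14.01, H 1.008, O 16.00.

Pure NH4Cl = 470.01 × 0.7270 = 341.697 g.
M(NH4Cl) = 14.01 + 4(1.008) + 35.45 = 53.492 g/mol.
M(H2O) = 2(1.008) + 16.00 = 18.016 g/mol.
n(NH4Cl) = 341.697 / 53.492 = 6.38782 mol.
Step 1 (NH4Cl:HCl = 1:1): theoretical n(HCl) = 6.38782 mol; at 78.36% yield, n(HCl) = 5.00550 mol.
Step 2 (HCl:H2O = 4:2): theoretical n(H2O) = 2.50275 mol, so theoretical mass = 2.50275 × 18.016 = 45.0895 g.
At 88.94% yield, actual mass of H2O = 45.0895 × 0.8894 = 40.1026 g.

40.103 g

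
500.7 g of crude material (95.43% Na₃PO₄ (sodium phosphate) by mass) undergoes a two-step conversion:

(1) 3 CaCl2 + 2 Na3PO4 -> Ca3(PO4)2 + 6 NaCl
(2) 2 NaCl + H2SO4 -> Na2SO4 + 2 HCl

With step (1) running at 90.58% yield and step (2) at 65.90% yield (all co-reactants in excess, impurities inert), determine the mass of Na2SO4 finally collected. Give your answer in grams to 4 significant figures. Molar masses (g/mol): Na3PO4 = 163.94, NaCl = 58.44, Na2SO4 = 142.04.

Pure Na3PO4 = 500.7 × 0.9543 = 477.82 g.
n(Na3PO4) = 477.82 / 163.94 = 2.9146 mol.
Step 1 (Na3PO4:NaCl = 2:6): theoretical n(NaCl) = 8.7438 mol; at 90.58% yield, n(NaCl) = 7.9201 mol.
Step 2 (NaCl:Na2SO4 = 2:1): theoretical n(Na2SO4) = 3.9601 mol, so theoretical mass = 3.9601 × 142.04 = 562.49 g.
At 65.90% yield, actual mass of Na2SO4 = 562.49 × 0.6590 = 370.68 g.

370.7 g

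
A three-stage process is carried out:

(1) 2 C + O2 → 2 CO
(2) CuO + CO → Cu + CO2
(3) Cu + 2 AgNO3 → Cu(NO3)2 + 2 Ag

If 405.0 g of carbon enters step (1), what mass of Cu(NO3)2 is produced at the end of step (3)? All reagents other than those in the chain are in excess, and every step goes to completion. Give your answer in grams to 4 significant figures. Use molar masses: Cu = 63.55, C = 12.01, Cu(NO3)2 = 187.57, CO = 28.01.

n(C) = 405.0 / 12.01 = 33.722 mol.
Reaction (1): C→CO ratio 2:2 ⇒ n(CO) = 33.722 mol.
Reaction (2): CO→Cu ratio 1:1 ⇒ n(Cu) = 33.722 mol.
Reaction (3): Cu→Cu(NO3)2 ratio 1:1 ⇒ n(Cu(NO3)2) = 33.722 mol.
Mass of Cu(NO3)2 = 33.722 × 187.57 = 6325.2 g.

6325 g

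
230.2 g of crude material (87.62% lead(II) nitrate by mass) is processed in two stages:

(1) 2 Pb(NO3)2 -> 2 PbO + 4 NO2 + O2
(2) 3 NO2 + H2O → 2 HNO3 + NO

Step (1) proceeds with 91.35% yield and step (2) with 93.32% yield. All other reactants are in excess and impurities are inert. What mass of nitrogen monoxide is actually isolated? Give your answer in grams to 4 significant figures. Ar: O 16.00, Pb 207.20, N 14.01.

Pure Pb(NO3)2 = 230.2 × 0.8762 = 201.70 g.
M(Pb(NO3)2) = 207.20 + 2(14.01) + 6(16.00) = 331.22 g/mol.
M(NO) = 14.01 + 16.00 = 30.01 g/mol.
n(Pb(NO3)2) = 201.70 / 331.22 = 0.60896 mol.
Step 1 (Pb(NO3)2:NO2 = 2:4): theoretical n(NO2) = 1.2179 mol; at 91.35% yield, n(NO2) = 1.1126 mol.
Step 2 (NO2:NO = 3:1): theoretical n(NO) = 0.37086 mol, so theoretical mass = 0.37086 × 30.01 = 11.129 g.
At 93.32% yield, actual mass of NO = 11.129 × 0.9332 = 10.386 g.

10.39 g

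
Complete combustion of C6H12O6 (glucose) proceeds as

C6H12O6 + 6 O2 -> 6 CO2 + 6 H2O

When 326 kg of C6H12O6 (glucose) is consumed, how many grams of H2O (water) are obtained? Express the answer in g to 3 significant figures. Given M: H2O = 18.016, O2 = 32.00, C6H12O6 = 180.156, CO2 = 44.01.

Convert: 326 kg = 326000 g.
n(C6H12O6) = 326000 g / 180.156 g/mol = 1810 mol.
From the equation the C6H12O6:H2O mole ratio is 1:6, so n(H2O) = 1810 × 6/1 = 10860 mol.
Mass of H2O = 10860 mol × 18.016 g/mol = 195600 g.

196000 g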